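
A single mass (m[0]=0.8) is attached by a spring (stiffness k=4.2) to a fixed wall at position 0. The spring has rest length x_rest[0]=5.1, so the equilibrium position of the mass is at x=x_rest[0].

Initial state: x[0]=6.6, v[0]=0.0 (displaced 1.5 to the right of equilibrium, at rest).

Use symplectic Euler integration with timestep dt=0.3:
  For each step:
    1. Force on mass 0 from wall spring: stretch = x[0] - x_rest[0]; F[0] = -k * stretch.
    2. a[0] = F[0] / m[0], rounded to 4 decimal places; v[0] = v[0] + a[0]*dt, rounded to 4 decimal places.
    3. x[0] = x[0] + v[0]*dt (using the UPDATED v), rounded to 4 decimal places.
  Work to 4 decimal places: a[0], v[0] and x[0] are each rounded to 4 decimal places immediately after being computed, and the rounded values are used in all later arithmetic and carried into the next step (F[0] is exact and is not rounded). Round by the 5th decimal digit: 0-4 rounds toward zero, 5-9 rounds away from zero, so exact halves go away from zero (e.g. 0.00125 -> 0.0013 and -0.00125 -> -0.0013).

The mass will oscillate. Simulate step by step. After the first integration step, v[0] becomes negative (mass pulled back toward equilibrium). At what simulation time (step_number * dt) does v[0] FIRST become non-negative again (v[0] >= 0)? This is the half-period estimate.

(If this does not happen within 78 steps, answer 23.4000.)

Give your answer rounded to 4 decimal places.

Step 0: x=[6.6000] v=[0.0000]
Step 1: x=[5.8913] v=[-2.3625]
Step 2: x=[4.8087] v=[-3.6088]
Step 3: x=[3.8637] v=[-3.1500]
Step 4: x=[3.5029] v=[-1.2028]
Step 5: x=[3.8967] v=[1.3126]
First v>=0 after going negative at step 5, time=1.5000

Answer: 1.5000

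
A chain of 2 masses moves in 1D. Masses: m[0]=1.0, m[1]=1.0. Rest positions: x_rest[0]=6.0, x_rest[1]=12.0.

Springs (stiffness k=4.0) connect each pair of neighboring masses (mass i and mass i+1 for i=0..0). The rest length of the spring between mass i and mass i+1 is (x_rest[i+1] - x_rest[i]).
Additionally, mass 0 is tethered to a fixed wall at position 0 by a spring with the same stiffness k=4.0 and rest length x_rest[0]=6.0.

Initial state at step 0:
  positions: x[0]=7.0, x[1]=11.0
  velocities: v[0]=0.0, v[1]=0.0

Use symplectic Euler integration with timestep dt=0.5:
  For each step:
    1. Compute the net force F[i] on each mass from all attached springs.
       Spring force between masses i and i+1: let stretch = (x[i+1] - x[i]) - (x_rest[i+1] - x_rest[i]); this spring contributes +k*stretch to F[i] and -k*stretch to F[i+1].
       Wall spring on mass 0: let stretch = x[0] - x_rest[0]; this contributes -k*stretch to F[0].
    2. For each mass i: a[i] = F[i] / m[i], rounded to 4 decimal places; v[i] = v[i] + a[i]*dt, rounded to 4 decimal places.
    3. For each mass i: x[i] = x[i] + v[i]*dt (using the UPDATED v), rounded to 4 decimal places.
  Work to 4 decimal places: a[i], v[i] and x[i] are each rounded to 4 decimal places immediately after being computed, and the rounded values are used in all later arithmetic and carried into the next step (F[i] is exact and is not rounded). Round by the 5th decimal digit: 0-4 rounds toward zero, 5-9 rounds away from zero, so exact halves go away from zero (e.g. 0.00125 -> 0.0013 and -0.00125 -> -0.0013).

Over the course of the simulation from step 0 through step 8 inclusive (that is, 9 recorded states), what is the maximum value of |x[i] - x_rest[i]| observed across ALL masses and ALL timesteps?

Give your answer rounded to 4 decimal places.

Step 0: x=[7.0000 11.0000] v=[0.0000 0.0000]
Step 1: x=[4.0000 13.0000] v=[-6.0000 4.0000]
Step 2: x=[6.0000 12.0000] v=[4.0000 -2.0000]
Step 3: x=[8.0000 11.0000] v=[4.0000 -2.0000]
Step 4: x=[5.0000 13.0000] v=[-6.0000 4.0000]
Step 5: x=[5.0000 13.0000] v=[0.0000 0.0000]
Step 6: x=[8.0000 11.0000] v=[6.0000 -4.0000]
Step 7: x=[6.0000 12.0000] v=[-4.0000 2.0000]
Step 8: x=[4.0000 13.0000] v=[-4.0000 2.0000]
Max displacement = 2.0000

Answer: 2.0000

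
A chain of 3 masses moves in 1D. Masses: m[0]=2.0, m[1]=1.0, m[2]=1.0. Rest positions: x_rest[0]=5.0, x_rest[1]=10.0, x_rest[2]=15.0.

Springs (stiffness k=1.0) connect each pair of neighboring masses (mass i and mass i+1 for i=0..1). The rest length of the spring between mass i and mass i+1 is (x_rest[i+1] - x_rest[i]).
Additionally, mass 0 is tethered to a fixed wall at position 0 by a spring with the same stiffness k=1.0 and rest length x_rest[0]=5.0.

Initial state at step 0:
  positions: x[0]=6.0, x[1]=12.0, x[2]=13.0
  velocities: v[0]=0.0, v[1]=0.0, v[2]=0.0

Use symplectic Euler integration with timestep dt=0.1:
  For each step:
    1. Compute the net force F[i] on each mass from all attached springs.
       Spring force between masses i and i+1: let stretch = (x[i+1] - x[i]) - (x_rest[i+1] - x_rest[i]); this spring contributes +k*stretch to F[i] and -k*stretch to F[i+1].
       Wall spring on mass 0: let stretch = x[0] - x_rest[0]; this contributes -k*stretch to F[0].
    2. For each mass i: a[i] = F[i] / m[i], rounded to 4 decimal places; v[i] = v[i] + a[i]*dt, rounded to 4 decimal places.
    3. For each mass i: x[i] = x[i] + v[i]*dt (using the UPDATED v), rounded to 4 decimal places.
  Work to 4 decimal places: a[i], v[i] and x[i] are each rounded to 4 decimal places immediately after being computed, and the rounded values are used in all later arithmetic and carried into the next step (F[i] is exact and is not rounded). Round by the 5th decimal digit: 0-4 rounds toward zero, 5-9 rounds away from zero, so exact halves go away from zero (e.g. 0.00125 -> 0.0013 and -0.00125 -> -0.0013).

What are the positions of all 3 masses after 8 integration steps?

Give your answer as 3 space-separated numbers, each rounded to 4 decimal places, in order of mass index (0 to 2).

Step 0: x=[6.0000 12.0000 13.0000] v=[0.0000 0.0000 0.0000]
Step 1: x=[6.0000 11.9500 13.0400] v=[0.0000 -0.5000 0.4000]
Step 2: x=[5.9998 11.8514 13.1191] v=[-0.0025 -0.9860 0.7910]
Step 3: x=[5.9988 11.7070 13.2355] v=[-0.0099 -1.4444 1.1642]
Step 4: x=[5.9964 11.5208 13.3866] v=[-0.0244 -1.8624 1.5114]
Step 5: x=[5.9916 11.2980 13.5691] v=[-0.0480 -2.2283 1.8248]
Step 6: x=[5.9834 11.0448 13.7789] v=[-0.0823 -2.5318 2.0977]
Step 7: x=[5.9706 10.7684 14.0113] v=[-0.1284 -2.7645 2.3243]
Step 8: x=[5.9519 10.4764 14.2613] v=[-0.1870 -2.9200 2.5000]

Answer: 5.9519 10.4764 14.2613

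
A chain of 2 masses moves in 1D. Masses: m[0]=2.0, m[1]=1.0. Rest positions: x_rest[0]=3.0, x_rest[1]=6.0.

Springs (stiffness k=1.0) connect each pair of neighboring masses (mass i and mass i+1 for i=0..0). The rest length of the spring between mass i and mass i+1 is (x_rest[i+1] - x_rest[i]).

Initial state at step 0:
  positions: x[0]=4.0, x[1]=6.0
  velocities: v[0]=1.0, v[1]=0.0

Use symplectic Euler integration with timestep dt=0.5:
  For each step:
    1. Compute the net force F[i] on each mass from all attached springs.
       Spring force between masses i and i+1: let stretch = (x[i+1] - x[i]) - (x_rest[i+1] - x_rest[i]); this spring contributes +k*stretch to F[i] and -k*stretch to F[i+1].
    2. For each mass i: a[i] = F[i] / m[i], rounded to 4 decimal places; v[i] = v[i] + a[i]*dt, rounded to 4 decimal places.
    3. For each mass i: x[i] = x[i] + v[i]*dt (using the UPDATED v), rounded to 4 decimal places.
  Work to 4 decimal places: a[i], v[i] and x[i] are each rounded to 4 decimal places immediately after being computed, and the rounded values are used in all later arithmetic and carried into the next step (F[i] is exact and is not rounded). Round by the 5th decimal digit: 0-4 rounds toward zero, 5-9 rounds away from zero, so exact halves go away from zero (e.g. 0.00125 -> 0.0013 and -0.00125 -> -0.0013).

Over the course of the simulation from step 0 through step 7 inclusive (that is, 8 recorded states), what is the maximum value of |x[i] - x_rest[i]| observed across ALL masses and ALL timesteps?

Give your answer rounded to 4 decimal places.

Step 0: x=[4.0000 6.0000] v=[1.0000 0.0000]
Step 1: x=[4.3750 6.2500] v=[0.7500 0.5000]
Step 2: x=[4.6094 6.7813] v=[0.4688 1.0625]
Step 3: x=[4.7403 7.5196] v=[0.2618 1.4766]
Step 4: x=[4.8436 8.3131] v=[0.2066 1.5870]
Step 5: x=[5.0056 8.9893] v=[0.3240 1.3523]
Step 6: x=[5.2906 9.4196] v=[0.5700 0.8605]
Step 7: x=[5.7168 9.5676] v=[0.8523 0.2960]
Max displacement = 3.5676

Answer: 3.5676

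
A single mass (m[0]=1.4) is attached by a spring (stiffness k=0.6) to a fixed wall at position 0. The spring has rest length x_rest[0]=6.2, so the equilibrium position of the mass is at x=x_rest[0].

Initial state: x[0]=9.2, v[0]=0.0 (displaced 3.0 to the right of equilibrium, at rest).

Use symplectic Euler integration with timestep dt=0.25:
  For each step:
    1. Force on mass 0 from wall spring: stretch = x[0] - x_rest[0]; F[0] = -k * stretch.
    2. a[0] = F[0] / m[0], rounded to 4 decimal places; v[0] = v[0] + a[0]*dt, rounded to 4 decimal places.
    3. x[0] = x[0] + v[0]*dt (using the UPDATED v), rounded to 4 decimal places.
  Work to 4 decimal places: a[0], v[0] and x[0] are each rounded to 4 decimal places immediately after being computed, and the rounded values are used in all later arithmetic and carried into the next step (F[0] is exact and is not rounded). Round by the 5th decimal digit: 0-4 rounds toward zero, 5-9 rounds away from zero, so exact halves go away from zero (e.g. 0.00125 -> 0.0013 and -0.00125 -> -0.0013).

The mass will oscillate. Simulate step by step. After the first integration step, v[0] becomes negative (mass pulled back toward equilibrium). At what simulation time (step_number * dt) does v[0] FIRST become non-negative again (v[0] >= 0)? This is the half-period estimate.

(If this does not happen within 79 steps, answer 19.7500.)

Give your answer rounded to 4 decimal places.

Answer: 5.0000

Derivation:
Step 0: x=[9.2000] v=[0.0000]
Step 1: x=[9.1197] v=[-0.3214]
Step 2: x=[8.9612] v=[-0.6342]
Step 3: x=[8.7287] v=[-0.9301]
Step 4: x=[8.4285] v=[-1.2010]
Step 5: x=[8.0686] v=[-1.4398]
Step 6: x=[7.6586] v=[-1.6400]
Step 7: x=[7.2095] v=[-1.7963]
Step 8: x=[6.7334] v=[-1.9045]
Step 9: x=[6.2430] v=[-1.9617]
Step 10: x=[5.7514] v=[-1.9663]
Step 11: x=[5.2719] v=[-1.9182]
Step 12: x=[4.8172] v=[-1.8188]
Step 13: x=[4.3995] v=[-1.6707]
Step 14: x=[4.0301] v=[-1.4778]
Step 15: x=[3.7188] v=[-1.2453]
Step 16: x=[3.4739] v=[-0.9795]
Step 17: x=[3.3021] v=[-0.6874]
Step 18: x=[3.2079] v=[-0.3769]
Step 19: x=[3.1938] v=[-0.0563]
Step 20: x=[3.2603] v=[0.2658]
First v>=0 after going negative at step 20, time=5.0000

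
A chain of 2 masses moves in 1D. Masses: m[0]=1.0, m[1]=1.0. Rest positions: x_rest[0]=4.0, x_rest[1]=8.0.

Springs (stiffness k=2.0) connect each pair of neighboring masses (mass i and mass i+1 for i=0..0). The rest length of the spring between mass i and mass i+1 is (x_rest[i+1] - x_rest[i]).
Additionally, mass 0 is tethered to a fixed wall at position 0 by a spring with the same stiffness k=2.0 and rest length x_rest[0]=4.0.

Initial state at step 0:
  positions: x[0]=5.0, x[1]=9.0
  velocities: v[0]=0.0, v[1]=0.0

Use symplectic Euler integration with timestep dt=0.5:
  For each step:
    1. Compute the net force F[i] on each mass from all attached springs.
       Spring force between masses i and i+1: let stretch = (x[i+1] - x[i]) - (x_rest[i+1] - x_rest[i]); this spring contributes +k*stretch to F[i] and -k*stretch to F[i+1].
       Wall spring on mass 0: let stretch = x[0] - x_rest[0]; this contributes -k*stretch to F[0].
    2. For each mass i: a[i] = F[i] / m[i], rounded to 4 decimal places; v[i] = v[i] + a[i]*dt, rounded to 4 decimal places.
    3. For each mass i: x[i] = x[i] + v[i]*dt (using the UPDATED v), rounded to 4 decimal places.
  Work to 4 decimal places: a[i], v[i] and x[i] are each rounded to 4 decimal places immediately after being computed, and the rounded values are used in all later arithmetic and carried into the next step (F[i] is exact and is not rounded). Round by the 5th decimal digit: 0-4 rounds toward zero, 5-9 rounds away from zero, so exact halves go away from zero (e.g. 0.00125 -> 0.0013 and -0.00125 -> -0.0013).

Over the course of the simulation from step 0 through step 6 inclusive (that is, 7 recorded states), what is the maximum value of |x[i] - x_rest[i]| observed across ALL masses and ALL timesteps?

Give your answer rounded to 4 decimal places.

Answer: 1.1406

Derivation:
Step 0: x=[5.0000 9.0000] v=[0.0000 0.0000]
Step 1: x=[4.5000 9.0000] v=[-1.0000 0.0000]
Step 2: x=[4.0000 8.7500] v=[-1.0000 -0.5000]
Step 3: x=[3.8750 8.1250] v=[-0.2500 -1.2500]
Step 4: x=[3.9375 7.3750] v=[0.1250 -1.5000]
Step 5: x=[3.7500 6.9063] v=[-0.3750 -0.9375]
Step 6: x=[3.2657 6.8594] v=[-0.9687 -0.0938]
Max displacement = 1.1406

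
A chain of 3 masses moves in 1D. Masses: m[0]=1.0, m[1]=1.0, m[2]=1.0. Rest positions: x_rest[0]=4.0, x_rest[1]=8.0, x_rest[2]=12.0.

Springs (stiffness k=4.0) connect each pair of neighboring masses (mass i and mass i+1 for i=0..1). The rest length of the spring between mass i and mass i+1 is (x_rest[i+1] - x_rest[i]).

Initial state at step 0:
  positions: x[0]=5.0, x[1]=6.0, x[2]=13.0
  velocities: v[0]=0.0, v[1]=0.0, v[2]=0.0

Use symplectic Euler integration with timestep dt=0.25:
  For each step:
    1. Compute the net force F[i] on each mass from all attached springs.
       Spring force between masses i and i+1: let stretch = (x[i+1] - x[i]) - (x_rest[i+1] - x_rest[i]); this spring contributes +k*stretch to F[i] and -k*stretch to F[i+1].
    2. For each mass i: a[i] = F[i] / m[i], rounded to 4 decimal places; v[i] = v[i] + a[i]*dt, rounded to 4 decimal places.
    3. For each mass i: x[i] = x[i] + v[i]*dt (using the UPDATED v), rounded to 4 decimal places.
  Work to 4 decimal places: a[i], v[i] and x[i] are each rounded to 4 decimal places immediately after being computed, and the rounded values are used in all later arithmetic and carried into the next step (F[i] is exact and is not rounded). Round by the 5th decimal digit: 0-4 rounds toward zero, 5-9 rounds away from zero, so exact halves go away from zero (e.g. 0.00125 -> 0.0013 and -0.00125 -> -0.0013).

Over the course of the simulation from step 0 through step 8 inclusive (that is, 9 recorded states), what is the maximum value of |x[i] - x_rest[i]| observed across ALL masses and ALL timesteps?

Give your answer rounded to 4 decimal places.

Answer: 2.2188

Derivation:
Step 0: x=[5.0000 6.0000 13.0000] v=[0.0000 0.0000 0.0000]
Step 1: x=[4.2500 7.5000 12.2500] v=[-3.0000 6.0000 -3.0000]
Step 2: x=[3.3125 9.3750 11.3125] v=[-3.7500 7.5000 -3.7500]
Step 3: x=[2.8906 10.2188 10.8906] v=[-1.6875 3.3750 -1.6875]
Step 4: x=[3.3008 9.3985 11.3008] v=[1.6407 -3.2814 1.6407]
Step 5: x=[4.2354 7.5293 12.2354] v=[3.7384 -7.4768 3.7384]
Step 6: x=[4.9935 6.0132 12.9935] v=[3.0323 -6.0646 3.0323]
Step 7: x=[5.0065 5.9872 13.0065] v=[0.0520 -0.1040 0.0520]
Step 8: x=[4.2647 7.4709 12.2647] v=[-2.9673 5.9346 -2.9673]
Max displacement = 2.2188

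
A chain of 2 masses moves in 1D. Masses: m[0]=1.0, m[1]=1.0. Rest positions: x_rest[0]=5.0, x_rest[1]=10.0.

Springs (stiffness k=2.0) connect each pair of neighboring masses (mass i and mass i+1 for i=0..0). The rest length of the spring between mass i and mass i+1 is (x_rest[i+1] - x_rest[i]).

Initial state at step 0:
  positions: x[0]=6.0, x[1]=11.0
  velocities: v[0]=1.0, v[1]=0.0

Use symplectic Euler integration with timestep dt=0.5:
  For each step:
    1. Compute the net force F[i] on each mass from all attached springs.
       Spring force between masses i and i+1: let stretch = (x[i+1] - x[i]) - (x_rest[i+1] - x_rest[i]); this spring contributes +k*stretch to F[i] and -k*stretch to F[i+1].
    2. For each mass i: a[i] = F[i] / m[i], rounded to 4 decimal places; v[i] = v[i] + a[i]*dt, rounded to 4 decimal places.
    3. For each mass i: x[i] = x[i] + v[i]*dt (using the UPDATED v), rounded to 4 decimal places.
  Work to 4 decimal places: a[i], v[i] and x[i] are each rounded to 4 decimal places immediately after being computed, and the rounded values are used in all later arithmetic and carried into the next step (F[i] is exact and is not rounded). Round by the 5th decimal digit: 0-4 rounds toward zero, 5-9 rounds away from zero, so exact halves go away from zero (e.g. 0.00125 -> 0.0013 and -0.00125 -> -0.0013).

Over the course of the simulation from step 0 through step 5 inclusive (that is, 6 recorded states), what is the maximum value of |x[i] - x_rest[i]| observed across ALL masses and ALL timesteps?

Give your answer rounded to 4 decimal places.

Answer: 2.5000

Derivation:
Step 0: x=[6.0000 11.0000] v=[1.0000 0.0000]
Step 1: x=[6.5000 11.0000] v=[1.0000 0.0000]
Step 2: x=[6.7500 11.2500] v=[0.5000 0.5000]
Step 3: x=[6.7500 11.7500] v=[0.0000 1.0000]
Step 4: x=[6.7500 12.2500] v=[0.0000 1.0000]
Step 5: x=[7.0000 12.5000] v=[0.5000 0.5000]
Max displacement = 2.5000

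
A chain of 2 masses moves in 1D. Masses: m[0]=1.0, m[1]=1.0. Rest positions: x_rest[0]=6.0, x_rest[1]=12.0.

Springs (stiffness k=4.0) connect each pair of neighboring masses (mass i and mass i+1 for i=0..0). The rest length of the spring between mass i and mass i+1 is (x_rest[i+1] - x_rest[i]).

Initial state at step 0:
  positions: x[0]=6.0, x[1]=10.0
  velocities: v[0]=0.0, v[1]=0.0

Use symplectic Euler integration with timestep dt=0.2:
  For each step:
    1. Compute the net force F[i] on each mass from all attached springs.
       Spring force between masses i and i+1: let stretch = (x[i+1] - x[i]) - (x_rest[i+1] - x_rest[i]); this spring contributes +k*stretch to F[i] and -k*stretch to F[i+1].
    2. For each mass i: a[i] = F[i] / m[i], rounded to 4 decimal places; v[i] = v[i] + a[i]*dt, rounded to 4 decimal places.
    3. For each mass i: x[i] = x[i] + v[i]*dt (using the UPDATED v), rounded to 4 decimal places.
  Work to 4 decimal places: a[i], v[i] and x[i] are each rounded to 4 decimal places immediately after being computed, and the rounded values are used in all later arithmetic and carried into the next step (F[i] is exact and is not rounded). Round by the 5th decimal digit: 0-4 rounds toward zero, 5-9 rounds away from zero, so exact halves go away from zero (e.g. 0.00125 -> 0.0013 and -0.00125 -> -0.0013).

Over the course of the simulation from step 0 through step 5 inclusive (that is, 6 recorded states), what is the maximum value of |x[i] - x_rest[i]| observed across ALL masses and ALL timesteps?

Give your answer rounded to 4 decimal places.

Step 0: x=[6.0000 10.0000] v=[0.0000 0.0000]
Step 1: x=[5.6800 10.3200] v=[-1.6000 1.6000]
Step 2: x=[5.1424 10.8576] v=[-2.6880 2.6880]
Step 3: x=[4.5592 11.4408] v=[-2.9158 2.9158]
Step 4: x=[4.1171 11.8829] v=[-2.2105 2.2105]
Step 5: x=[3.9575 12.0425] v=[-0.7979 0.7979]
Max displacement = 2.0425

Answer: 2.0425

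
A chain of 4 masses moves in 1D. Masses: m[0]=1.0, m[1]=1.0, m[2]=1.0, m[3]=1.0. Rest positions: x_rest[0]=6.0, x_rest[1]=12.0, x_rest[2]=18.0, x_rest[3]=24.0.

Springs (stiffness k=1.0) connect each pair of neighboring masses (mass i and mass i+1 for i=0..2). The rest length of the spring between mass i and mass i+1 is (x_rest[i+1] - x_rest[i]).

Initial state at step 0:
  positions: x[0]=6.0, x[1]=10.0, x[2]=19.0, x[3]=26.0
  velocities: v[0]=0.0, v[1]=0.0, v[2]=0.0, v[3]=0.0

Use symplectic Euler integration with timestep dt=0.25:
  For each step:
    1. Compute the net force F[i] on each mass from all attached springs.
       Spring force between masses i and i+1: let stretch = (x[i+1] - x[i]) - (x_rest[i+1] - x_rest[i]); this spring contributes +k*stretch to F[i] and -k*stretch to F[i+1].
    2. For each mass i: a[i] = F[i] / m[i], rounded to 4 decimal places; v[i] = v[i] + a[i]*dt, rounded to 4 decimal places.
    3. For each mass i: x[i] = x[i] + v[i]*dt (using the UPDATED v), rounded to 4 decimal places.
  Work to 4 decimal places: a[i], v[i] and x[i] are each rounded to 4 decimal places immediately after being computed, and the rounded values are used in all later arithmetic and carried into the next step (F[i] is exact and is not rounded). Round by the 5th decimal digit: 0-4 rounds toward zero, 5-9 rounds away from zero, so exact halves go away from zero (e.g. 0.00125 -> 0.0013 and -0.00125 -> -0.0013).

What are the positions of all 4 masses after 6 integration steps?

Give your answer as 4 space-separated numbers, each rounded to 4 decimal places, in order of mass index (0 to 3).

Step 0: x=[6.0000 10.0000 19.0000 26.0000] v=[0.0000 0.0000 0.0000 0.0000]
Step 1: x=[5.8750 10.3125 18.8750 25.9375] v=[-0.5000 1.2500 -0.5000 -0.2500]
Step 2: x=[5.6524 10.8828 18.6563 25.8086] v=[-0.8906 2.2813 -0.8750 -0.5156]
Step 3: x=[5.3817 11.6121 18.3987 25.6077] v=[-1.0830 2.9171 -1.0303 -0.8037]
Step 4: x=[5.1254 12.3762 18.1675 25.3312] v=[-1.0254 3.0562 -0.9247 -1.1060]
Step 5: x=[4.9472 13.0490 18.0221 24.9820] v=[-0.7127 2.6913 -0.5816 -1.3969]
Step 6: x=[4.9004 13.5263 18.0009 24.5728] v=[-0.1873 1.9091 -0.0849 -1.6369]

Answer: 4.9004 13.5263 18.0009 24.5728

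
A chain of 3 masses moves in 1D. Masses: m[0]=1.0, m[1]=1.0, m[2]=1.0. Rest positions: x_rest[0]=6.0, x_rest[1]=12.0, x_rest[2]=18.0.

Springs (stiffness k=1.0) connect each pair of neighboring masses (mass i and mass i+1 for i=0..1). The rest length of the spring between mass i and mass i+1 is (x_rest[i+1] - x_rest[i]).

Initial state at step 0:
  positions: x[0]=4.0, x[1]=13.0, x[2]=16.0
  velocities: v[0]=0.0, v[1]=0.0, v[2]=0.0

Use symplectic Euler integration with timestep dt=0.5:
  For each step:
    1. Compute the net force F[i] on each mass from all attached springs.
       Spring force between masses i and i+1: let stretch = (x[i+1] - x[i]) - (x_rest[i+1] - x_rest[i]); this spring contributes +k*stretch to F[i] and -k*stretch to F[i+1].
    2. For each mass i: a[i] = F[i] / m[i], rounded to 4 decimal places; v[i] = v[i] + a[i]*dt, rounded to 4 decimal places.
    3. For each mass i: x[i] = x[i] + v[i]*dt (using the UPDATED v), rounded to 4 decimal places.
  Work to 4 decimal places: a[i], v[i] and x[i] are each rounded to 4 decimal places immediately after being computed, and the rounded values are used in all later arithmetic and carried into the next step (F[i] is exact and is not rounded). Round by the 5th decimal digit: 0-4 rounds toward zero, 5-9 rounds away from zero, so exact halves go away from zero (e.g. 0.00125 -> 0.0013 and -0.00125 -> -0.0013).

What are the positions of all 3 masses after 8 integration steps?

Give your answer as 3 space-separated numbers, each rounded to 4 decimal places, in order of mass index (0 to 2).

Step 0: x=[4.0000 13.0000 16.0000] v=[0.0000 0.0000 0.0000]
Step 1: x=[4.7500 11.5000 16.7500] v=[1.5000 -3.0000 1.5000]
Step 2: x=[5.6875 9.6250 17.6875] v=[1.8750 -3.7500 1.8750]
Step 3: x=[6.1094 8.7813 18.1094] v=[0.8438 -1.6875 0.8438]
Step 4: x=[5.6993 9.6016 17.6993] v=[-0.8203 1.6406 -0.8203]
Step 5: x=[4.7647 11.4708 16.7647] v=[-1.8692 3.7383 -1.8692]
Step 6: x=[4.0066 12.9869 16.0066] v=[-1.5162 3.0322 -1.5162]
Step 7: x=[3.9936 13.0129 15.9936] v=[-0.0261 0.0519 -0.0261]
Step 8: x=[4.7354 11.5292 16.7354] v=[1.4836 -2.9674 1.4836]

Answer: 4.7354 11.5292 16.7354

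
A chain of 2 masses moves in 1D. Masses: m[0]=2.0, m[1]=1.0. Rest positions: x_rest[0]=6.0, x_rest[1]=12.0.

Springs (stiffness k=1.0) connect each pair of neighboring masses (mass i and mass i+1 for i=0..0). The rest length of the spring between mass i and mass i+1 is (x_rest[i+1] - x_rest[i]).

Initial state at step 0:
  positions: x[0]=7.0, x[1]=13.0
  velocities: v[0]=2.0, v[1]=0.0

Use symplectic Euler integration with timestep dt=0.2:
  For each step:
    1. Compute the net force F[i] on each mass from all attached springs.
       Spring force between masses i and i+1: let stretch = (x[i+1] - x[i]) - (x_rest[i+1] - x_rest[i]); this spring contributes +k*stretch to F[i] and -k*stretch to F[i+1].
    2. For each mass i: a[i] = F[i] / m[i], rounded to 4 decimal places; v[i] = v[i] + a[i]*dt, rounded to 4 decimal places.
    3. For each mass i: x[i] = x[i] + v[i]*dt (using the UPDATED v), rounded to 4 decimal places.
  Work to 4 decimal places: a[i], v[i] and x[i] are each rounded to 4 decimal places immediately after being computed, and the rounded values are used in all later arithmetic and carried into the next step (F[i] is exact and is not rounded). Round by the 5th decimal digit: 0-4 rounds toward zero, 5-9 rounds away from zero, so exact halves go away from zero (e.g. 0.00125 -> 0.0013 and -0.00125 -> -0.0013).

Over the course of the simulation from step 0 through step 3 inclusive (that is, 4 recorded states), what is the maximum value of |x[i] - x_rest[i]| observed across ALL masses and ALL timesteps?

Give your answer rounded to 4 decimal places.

Answer: 2.1685

Derivation:
Step 0: x=[7.0000 13.0000] v=[2.0000 0.0000]
Step 1: x=[7.4000 13.0000] v=[2.0000 0.0000]
Step 2: x=[7.7920 13.0160] v=[1.9600 0.0800]
Step 3: x=[8.1685 13.0630] v=[1.8824 0.2352]
Max displacement = 2.1685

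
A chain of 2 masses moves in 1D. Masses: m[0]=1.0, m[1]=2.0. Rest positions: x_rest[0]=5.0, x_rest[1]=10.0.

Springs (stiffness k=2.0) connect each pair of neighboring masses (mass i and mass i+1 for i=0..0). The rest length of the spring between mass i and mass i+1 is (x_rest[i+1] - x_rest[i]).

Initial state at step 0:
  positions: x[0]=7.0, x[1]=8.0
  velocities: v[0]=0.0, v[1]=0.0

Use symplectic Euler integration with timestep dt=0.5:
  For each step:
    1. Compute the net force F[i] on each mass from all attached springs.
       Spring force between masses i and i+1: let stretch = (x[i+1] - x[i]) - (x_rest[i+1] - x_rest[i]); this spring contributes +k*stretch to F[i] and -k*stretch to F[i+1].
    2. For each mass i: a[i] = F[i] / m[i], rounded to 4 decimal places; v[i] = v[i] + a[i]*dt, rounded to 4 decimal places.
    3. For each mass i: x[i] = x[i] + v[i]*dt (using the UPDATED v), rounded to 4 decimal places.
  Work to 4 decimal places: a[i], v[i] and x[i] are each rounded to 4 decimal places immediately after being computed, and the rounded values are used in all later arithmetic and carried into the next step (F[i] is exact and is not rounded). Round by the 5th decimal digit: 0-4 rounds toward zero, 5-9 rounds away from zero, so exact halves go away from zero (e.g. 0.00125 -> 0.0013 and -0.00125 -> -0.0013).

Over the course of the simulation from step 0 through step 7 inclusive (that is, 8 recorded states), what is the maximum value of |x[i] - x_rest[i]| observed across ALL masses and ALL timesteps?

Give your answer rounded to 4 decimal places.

Step 0: x=[7.0000 8.0000] v=[0.0000 0.0000]
Step 1: x=[5.0000 9.0000] v=[-4.0000 2.0000]
Step 2: x=[2.5000 10.2500] v=[-5.0000 2.5000]
Step 3: x=[1.3750 10.8125] v=[-2.2500 1.1250]
Step 4: x=[2.4688 10.2656] v=[2.1875 -1.0938]
Step 5: x=[4.9610 9.0195] v=[4.9843 -2.4922]
Step 6: x=[6.9824 8.0088] v=[4.0428 -2.0215]
Step 7: x=[7.0170 7.9915] v=[0.0692 -0.0347]
Max displacement = 3.6250

Answer: 3.6250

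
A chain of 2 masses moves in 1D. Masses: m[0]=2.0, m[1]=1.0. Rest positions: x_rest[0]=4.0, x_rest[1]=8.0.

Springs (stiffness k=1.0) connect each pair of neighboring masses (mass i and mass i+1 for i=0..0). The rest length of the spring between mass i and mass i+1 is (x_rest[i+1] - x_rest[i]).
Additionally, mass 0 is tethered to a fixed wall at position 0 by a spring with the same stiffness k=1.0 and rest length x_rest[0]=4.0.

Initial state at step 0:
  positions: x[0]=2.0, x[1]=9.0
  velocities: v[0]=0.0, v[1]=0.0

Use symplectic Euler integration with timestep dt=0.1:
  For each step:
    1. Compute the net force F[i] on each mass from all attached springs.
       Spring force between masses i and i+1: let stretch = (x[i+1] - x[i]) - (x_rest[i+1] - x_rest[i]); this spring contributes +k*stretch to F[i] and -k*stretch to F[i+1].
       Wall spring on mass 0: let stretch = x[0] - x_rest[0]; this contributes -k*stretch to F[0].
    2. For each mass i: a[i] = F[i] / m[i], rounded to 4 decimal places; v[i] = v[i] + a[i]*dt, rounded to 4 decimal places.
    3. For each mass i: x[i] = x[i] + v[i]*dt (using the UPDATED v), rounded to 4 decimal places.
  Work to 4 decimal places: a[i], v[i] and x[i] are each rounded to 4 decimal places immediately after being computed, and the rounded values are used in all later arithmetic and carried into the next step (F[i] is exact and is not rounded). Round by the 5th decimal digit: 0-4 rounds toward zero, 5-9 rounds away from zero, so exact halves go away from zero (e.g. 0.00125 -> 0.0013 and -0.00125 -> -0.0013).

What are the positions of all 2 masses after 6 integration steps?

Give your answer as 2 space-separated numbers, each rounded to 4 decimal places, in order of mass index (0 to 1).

Answer: 2.4975 8.4077

Derivation:
Step 0: x=[2.0000 9.0000] v=[0.0000 0.0000]
Step 1: x=[2.0250 8.9700] v=[0.2500 -0.3000]
Step 2: x=[2.0746 8.9106] v=[0.4960 -0.5945]
Step 3: x=[2.1480 8.8228] v=[0.7341 -0.8781]
Step 4: x=[2.2440 8.7082] v=[0.9604 -1.1456]
Step 5: x=[2.3611 8.5690] v=[1.1714 -1.3920]
Step 6: x=[2.4975 8.4077] v=[1.3637 -1.6128]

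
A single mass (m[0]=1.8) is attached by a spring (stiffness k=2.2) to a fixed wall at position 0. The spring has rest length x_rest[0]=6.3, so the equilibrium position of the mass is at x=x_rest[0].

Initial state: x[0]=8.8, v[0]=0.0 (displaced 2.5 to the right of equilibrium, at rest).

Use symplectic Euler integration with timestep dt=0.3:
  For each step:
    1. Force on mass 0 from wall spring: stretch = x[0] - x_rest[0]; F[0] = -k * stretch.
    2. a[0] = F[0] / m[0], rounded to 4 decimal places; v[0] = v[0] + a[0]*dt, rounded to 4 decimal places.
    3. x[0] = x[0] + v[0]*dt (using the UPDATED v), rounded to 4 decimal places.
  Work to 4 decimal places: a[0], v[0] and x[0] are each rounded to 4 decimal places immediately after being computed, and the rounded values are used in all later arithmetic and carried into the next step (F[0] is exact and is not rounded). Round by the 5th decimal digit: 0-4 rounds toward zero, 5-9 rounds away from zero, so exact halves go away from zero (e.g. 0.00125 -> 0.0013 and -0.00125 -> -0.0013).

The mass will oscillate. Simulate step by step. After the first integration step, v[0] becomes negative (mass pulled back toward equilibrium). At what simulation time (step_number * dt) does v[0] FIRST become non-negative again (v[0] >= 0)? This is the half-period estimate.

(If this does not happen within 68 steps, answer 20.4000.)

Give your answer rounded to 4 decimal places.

Step 0: x=[8.8000] v=[0.0000]
Step 1: x=[8.5250] v=[-0.9167]
Step 2: x=[8.0053] v=[-1.7325]
Step 3: x=[7.2980] v=[-2.3578]
Step 4: x=[6.4809] v=[-2.7237]
Step 5: x=[5.6439] v=[-2.7900]
Step 6: x=[4.8791] v=[-2.5494]
Step 7: x=[4.2706] v=[-2.0284]
Step 8: x=[3.8853] v=[-1.2843]
Step 9: x=[3.7656] v=[-0.3989]
Step 10: x=[3.9247] v=[0.5304]
First v>=0 after going negative at step 10, time=3.0000

Answer: 3.0000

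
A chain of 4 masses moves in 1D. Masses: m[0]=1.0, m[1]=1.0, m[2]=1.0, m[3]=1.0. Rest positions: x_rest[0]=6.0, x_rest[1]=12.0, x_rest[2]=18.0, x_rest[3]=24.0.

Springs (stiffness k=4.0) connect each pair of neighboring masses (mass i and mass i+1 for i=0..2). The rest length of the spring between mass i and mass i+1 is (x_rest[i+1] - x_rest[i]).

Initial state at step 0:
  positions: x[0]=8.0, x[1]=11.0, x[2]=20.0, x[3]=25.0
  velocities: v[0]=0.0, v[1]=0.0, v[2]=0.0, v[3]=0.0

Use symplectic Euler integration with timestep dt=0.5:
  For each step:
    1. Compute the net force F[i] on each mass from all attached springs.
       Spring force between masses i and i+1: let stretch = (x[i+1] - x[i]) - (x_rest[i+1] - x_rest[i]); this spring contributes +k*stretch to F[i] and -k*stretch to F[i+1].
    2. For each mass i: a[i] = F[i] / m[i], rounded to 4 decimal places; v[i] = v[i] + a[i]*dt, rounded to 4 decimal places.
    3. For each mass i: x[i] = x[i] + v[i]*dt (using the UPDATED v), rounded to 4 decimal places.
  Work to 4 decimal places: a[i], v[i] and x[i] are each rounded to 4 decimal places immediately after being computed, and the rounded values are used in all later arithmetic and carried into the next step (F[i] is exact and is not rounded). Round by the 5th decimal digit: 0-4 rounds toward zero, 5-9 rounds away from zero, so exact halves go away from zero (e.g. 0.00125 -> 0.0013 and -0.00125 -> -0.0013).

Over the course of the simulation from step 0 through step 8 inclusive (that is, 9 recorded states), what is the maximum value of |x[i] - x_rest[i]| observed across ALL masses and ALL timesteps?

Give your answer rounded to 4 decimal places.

Step 0: x=[8.0000 11.0000 20.0000 25.0000] v=[0.0000 0.0000 0.0000 0.0000]
Step 1: x=[5.0000 17.0000 16.0000 26.0000] v=[-6.0000 12.0000 -8.0000 2.0000]
Step 2: x=[8.0000 10.0000 23.0000 23.0000] v=[6.0000 -14.0000 14.0000 -6.0000]
Step 3: x=[7.0000 14.0000 17.0000 26.0000] v=[-2.0000 8.0000 -12.0000 6.0000]
Step 4: x=[7.0000 14.0000 17.0000 26.0000] v=[0.0000 0.0000 0.0000 0.0000]
Step 5: x=[8.0000 10.0000 23.0000 23.0000] v=[2.0000 -8.0000 12.0000 -6.0000]
Step 6: x=[5.0000 17.0000 16.0000 26.0000] v=[-6.0000 14.0000 -14.0000 6.0000]
Step 7: x=[8.0000 11.0000 20.0000 25.0000] v=[6.0000 -12.0000 8.0000 -2.0000]
Step 8: x=[8.0000 11.0000 20.0000 25.0000] v=[0.0000 0.0000 0.0000 0.0000]
Max displacement = 5.0000

Answer: 5.0000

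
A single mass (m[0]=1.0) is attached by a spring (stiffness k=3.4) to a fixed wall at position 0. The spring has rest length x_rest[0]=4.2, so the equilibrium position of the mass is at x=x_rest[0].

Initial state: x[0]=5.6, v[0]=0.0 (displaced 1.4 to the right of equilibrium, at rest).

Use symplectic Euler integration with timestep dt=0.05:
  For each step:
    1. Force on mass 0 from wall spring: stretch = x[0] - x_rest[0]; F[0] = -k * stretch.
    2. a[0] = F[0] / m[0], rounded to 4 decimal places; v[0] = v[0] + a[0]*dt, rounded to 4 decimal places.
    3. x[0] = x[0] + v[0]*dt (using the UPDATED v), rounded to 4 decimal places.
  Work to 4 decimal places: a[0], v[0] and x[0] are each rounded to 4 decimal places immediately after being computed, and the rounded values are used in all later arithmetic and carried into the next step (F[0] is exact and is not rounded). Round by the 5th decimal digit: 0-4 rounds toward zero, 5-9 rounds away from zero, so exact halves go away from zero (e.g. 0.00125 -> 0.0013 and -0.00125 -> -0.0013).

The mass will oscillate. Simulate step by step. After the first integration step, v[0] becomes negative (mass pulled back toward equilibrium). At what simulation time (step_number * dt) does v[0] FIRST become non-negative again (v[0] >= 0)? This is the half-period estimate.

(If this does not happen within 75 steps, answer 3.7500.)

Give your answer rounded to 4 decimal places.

Answer: 1.7500

Derivation:
Step 0: x=[5.6000] v=[0.0000]
Step 1: x=[5.5881] v=[-0.2380]
Step 2: x=[5.5644] v=[-0.4740]
Step 3: x=[5.5291] v=[-0.7060]
Step 4: x=[5.4825] v=[-0.9319]
Step 5: x=[5.4250] v=[-1.1499]
Step 6: x=[5.3571] v=[-1.3582]
Step 7: x=[5.2794] v=[-1.5549]
Step 8: x=[5.1925] v=[-1.7384]
Step 9: x=[5.0971] v=[-1.9071]
Step 10: x=[4.9941] v=[-2.0596]
Step 11: x=[4.8844] v=[-2.1946]
Step 12: x=[4.7689] v=[-2.3110]
Step 13: x=[4.6485] v=[-2.4077]
Step 14: x=[4.5243] v=[-2.4839]
Step 15: x=[4.3974] v=[-2.5390]
Step 16: x=[4.2688] v=[-2.5726]
Step 17: x=[4.1396] v=[-2.5843]
Step 18: x=[4.0109] v=[-2.5740]
Step 19: x=[3.8838] v=[-2.5419]
Step 20: x=[3.7594] v=[-2.4881]
Step 21: x=[3.6387] v=[-2.4132]
Step 22: x=[3.5228] v=[-2.3178]
Step 23: x=[3.4127] v=[-2.2027]
Step 24: x=[3.3093] v=[-2.0689]
Step 25: x=[3.2134] v=[-1.9175]
Step 26: x=[3.1259] v=[-1.7498]
Step 27: x=[3.0475] v=[-1.5672]
Step 28: x=[2.9789] v=[-1.3713]
Step 29: x=[2.9207] v=[-1.1637]
Step 30: x=[2.8734] v=[-0.9462]
Step 31: x=[2.8374] v=[-0.7207]
Step 32: x=[2.8129] v=[-0.4891]
Step 33: x=[2.8002] v=[-0.2533]
Step 34: x=[2.7994] v=[-0.0153]
Step 35: x=[2.8105] v=[0.2228]
First v>=0 after going negative at step 35, time=1.7500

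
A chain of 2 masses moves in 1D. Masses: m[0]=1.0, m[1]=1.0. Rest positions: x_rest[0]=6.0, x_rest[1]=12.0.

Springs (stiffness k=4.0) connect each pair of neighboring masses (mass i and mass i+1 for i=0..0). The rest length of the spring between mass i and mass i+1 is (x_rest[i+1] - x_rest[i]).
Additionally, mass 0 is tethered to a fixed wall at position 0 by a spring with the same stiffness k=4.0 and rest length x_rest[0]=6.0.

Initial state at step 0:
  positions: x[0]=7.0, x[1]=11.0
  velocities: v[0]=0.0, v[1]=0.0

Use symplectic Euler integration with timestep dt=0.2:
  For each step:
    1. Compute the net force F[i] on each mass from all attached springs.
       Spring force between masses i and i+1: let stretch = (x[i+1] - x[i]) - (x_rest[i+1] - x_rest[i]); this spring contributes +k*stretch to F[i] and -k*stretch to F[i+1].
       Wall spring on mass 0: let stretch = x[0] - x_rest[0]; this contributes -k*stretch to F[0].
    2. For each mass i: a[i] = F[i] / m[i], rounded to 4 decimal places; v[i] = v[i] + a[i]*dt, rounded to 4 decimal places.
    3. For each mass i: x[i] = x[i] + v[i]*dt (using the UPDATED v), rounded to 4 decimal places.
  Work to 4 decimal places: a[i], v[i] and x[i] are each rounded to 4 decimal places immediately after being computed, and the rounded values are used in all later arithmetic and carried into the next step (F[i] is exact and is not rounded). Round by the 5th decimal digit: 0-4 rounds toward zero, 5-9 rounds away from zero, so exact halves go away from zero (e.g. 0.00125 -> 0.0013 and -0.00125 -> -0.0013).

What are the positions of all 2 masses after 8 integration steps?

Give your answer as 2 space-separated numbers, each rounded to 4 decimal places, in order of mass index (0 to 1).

Step 0: x=[7.0000 11.0000] v=[0.0000 0.0000]
Step 1: x=[6.5200 11.3200] v=[-2.4000 1.6000]
Step 2: x=[5.7648 11.8320] v=[-3.7760 2.5600]
Step 3: x=[5.0580 12.3332] v=[-3.5341 2.5062]
Step 4: x=[4.7059 12.6304] v=[-1.7603 1.4860]
Step 5: x=[4.8688 12.6197] v=[0.8146 -0.0536]
Step 6: x=[5.4929 12.3288] v=[3.1203 -1.4543]
Step 7: x=[6.3318 11.9042] v=[4.1947 -2.1230]
Step 8: x=[7.0492 11.5480] v=[3.5872 -1.7809]

Answer: 7.0492 11.5480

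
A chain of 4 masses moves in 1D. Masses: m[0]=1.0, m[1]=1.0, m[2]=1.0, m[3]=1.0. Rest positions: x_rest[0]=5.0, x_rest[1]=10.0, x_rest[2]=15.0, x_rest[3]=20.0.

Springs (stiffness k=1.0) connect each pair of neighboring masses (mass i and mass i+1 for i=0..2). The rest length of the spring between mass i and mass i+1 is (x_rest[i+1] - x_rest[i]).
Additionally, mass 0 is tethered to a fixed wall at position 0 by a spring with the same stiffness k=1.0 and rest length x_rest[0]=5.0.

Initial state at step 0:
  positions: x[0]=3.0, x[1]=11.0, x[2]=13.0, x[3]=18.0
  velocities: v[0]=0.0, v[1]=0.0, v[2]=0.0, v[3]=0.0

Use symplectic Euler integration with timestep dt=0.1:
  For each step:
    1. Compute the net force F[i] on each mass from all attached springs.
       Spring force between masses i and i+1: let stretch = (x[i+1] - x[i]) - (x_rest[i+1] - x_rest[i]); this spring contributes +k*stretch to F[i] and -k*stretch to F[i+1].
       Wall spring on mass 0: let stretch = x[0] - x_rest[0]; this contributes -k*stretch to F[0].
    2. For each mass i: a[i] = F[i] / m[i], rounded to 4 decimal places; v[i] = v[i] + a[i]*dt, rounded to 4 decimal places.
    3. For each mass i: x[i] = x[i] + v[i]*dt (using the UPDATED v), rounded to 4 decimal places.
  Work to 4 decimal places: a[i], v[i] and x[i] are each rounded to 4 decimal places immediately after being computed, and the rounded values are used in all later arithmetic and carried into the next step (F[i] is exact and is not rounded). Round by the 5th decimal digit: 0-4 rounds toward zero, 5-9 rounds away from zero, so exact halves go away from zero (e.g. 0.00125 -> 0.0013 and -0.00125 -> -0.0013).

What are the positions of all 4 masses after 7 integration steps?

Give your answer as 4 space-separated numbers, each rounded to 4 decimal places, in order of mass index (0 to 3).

Answer: 4.2092 9.5581 13.6985 18.0348

Derivation:
Step 0: x=[3.0000 11.0000 13.0000 18.0000] v=[0.0000 0.0000 0.0000 0.0000]
Step 1: x=[3.0500 10.9400 13.0300 18.0000] v=[0.5000 -0.6000 0.3000 0.0000]
Step 2: x=[3.1484 10.8220 13.0888 18.0003] v=[0.9840 -1.1800 0.5880 0.0030]
Step 3: x=[3.2921 10.6499 13.1741 18.0015] v=[1.4365 -1.7207 0.8525 0.0119]
Step 4: x=[3.4764 10.4295 13.2824 18.0044] v=[1.8431 -2.2041 1.0828 0.0292]
Step 5: x=[3.6955 10.1681 13.4094 18.0101] v=[2.1908 -2.6141 1.2697 0.0570]
Step 6: x=[3.9424 9.8744 13.5500 18.0198] v=[2.4685 -2.9372 1.4056 0.0969]
Step 7: x=[4.2092 9.5581 13.6985 18.0348] v=[2.6675 -3.1628 1.4850 0.1499]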